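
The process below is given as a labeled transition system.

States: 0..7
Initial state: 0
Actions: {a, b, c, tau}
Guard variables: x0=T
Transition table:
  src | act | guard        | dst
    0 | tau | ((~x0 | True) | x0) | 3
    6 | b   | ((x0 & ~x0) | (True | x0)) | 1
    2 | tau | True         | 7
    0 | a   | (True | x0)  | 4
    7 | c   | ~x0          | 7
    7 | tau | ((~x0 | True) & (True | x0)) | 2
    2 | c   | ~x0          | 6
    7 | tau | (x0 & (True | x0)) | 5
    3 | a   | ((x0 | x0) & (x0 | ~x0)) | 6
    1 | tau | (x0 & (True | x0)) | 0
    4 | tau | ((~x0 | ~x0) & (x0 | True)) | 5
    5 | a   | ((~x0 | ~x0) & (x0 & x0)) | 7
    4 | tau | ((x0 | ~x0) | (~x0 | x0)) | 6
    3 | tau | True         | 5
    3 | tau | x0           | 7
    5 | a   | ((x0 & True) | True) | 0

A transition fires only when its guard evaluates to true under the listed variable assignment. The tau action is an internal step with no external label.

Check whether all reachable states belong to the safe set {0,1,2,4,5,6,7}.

Allowed set {0,1,2,4,5,6,7}
Reachable = {0,1,2,3,4,5,6,7}
  0: ok
  1: ok
  2: ok
  3: ✗ unsafe
  4: ok
  5: ok
  6: ok
  7: ok
witness against invariant: tau → 3

Answer: INVARIANT VIOLATED at state 3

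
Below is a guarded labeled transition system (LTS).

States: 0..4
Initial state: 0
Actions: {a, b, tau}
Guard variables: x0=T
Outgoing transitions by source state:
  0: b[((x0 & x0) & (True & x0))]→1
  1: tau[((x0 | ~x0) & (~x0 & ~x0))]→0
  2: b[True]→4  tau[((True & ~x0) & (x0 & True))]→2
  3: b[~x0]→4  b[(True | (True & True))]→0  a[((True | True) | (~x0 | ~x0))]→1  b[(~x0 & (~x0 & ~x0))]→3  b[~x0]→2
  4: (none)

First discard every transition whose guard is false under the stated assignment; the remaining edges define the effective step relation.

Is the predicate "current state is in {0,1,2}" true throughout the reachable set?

Safe = {0,1,2}
Reach set: {0,1}
  0: ✓
  1: ✓

Answer: INVARIANT HOLDS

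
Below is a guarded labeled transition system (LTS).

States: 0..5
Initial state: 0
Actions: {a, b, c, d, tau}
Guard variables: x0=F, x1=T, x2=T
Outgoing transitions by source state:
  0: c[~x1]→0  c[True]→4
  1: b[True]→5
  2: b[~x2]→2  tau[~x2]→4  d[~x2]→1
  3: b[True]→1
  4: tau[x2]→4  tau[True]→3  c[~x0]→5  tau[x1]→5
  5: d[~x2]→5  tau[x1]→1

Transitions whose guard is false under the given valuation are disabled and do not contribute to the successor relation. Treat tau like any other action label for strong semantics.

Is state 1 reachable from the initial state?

Answer: REACHABLE

Analysis:
After dropping false guards: 8 live edges.
L0 = {0}
L1 = {4}  cumulative {0,4}
L2 = {3,5}  cumulative {0,3,4,5}
L3 = {1}  cumulative {0,1,3,4,5}
Reachable = {0,1,3,4,5}
witness 1: c·tau·b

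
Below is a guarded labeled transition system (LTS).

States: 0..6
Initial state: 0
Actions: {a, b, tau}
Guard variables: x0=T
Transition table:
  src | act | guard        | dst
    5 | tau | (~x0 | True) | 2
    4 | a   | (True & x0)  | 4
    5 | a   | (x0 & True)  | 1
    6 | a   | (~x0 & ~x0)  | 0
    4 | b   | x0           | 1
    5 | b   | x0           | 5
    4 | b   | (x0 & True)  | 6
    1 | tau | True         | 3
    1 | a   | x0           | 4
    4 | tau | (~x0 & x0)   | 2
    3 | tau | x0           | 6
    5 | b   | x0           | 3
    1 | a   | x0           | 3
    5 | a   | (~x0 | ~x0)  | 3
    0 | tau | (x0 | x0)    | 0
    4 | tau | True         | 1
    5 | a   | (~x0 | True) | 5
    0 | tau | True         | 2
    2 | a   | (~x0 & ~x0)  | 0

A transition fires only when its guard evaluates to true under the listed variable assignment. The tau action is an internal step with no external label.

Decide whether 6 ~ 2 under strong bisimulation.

Answer: BISIMILAR

Trace:
Bisimulation quotient by refinement:
  π0 = {{0,1,2,3,4,5,6}}
  π1 = {{0,3},{1},{2,6},{4,5}}
  π2 = {{0},{1},{2,6},{3},{4},{5}}
6 equivalence class(es) (converged in 3)
class of 6: {2,6}; class of 2: {2,6}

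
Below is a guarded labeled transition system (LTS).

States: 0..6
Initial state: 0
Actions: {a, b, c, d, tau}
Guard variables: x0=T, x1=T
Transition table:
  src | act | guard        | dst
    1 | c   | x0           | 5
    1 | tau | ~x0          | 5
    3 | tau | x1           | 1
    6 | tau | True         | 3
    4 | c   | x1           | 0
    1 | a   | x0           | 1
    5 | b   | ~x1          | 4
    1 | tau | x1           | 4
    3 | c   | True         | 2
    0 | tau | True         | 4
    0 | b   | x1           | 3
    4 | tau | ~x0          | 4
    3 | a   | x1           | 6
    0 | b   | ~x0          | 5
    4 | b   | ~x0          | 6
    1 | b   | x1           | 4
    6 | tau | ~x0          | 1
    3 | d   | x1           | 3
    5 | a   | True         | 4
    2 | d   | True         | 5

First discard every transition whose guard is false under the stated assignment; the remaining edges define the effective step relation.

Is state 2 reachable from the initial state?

Answer: REACHABLE

Trace:
After dropping false guards: 14 live edges.
Layer 0: {0}
Layer 1: {3,4}  cumulative {0,3,4}
Layer 2: {1,2,6}  cumulative {0,1,2,3,4,6}
Layer 3: {5}  cumulative {0,1,2,3,4,5,6}
R = {0,1,2,3,4,5,6}
witness 2: b·c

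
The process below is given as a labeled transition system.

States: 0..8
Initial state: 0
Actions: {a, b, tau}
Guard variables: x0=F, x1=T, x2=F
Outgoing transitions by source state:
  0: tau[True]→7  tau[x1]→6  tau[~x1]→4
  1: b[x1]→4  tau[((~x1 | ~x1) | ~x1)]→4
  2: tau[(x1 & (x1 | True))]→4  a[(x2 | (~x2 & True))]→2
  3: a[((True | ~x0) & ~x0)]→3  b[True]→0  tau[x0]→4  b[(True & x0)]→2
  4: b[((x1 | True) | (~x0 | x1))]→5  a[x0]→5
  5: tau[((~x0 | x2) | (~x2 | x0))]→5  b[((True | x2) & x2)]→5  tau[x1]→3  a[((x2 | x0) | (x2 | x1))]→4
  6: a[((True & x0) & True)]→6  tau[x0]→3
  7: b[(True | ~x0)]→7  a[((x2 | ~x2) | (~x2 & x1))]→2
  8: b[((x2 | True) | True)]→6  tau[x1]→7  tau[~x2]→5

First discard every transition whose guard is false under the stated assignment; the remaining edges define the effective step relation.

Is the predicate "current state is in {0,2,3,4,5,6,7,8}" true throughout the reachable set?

Answer: INVARIANT HOLDS

Working:
Allowed set {0,2,3,4,5,6,7,8}
R = {0,2,3,4,5,6,7}
  0: ok
  2: ok
  3: ok
  4: ok
  5: ok
  6: ok
  7: ok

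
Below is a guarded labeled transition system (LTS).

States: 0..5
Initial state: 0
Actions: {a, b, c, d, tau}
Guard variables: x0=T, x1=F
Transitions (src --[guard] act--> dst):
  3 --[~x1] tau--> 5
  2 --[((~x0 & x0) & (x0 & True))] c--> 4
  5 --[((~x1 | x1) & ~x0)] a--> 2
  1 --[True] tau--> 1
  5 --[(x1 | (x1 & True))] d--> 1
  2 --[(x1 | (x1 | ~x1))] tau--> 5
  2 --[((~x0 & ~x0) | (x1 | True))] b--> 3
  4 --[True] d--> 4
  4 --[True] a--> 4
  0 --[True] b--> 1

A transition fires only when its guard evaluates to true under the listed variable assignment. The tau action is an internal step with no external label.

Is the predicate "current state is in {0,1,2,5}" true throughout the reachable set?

Inv-set: {0,1,2,5}
Reach set: {0,1}
  0: safe
  1: safe

Answer: INVARIANT HOLDS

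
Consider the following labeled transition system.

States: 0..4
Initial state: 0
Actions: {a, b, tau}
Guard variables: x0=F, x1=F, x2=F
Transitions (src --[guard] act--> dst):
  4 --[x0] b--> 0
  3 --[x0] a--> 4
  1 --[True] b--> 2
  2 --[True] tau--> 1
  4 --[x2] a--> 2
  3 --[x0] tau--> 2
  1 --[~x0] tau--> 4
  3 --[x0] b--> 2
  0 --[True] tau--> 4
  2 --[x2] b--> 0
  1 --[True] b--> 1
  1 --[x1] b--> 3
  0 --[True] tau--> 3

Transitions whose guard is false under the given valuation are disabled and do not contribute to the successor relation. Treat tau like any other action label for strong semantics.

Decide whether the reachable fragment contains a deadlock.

Answer: DEADLOCK at state 3

Analysis:
Reach set: {0,3,4}
  0: tau→3  tau→4  [2 exit(s)]
  3: ∅  [no exit]
  4: ∅  [no exit]
witness 3: tau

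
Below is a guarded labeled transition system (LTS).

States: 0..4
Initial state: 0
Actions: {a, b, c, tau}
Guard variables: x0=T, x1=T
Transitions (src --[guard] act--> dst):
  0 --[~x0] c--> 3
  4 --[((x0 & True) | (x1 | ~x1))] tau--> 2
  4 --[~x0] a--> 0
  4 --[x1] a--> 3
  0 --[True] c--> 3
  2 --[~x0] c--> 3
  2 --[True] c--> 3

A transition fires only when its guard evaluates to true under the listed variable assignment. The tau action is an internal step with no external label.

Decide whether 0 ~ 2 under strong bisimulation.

Answer: BISIMILAR

Working:
Refine partition for ~:
  round 0: {{0,1,2,3,4}}
  round 1: {{0,2},{1,3},{4}}
3 equivalence class(es) (converged in 2)
class of 0: {0,2}; class of 2: {0,2}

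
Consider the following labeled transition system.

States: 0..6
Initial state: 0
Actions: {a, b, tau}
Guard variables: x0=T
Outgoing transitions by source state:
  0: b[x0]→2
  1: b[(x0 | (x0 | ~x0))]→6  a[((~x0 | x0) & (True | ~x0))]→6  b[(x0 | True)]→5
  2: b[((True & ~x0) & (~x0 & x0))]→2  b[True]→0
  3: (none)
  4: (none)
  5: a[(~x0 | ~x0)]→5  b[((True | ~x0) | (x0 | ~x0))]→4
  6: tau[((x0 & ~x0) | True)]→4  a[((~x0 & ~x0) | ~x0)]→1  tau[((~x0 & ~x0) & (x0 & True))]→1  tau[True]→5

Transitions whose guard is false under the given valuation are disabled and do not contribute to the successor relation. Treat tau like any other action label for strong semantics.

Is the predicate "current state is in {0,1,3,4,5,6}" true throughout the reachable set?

Inv-set: {0,1,3,4,5,6}
Reach set: {0,2}
  0: safe
  2: VIOLATES
counterexample path to 2: b

Answer: INVARIANT VIOLATED at state 2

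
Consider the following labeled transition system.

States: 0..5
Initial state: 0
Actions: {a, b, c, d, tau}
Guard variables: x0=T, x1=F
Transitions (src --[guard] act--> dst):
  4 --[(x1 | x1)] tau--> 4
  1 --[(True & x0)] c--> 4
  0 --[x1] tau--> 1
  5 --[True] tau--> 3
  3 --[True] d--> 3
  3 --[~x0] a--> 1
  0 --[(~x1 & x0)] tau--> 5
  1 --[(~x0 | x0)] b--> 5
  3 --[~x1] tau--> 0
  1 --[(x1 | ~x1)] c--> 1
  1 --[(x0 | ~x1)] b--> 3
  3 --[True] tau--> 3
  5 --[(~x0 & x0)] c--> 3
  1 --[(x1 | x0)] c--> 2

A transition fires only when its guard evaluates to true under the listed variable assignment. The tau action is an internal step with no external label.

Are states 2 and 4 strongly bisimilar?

Answer: BISIMILAR

Trace:
Refine partition for ~:
  π0 = {{0,1,2,3,4,5}}
  π1 = {{0,5},{1},{2,4},{3}}
  π2 = {{0},{1},{2,4},{3},{5}}
stable after 3 split(s): 5 block(s)
2∈{2,4}, 4∈{2,4}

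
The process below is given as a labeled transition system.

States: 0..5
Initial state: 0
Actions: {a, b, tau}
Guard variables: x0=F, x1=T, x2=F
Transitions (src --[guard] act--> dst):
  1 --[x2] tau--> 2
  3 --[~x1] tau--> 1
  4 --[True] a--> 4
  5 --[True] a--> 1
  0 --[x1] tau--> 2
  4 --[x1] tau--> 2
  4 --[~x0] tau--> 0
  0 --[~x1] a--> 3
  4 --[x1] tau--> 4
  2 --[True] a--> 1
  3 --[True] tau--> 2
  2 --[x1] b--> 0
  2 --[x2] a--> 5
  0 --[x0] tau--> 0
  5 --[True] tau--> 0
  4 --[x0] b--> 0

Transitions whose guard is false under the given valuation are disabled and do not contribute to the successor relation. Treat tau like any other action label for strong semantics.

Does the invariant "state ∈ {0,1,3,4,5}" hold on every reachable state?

Inv-set: {0,1,3,4,5}
Reachable = {0,1,2}
  0: ✓
  1: ✓
  2: VIOLATES
witness against invariant: tau → 2

Answer: INVARIANT VIOLATED at state 2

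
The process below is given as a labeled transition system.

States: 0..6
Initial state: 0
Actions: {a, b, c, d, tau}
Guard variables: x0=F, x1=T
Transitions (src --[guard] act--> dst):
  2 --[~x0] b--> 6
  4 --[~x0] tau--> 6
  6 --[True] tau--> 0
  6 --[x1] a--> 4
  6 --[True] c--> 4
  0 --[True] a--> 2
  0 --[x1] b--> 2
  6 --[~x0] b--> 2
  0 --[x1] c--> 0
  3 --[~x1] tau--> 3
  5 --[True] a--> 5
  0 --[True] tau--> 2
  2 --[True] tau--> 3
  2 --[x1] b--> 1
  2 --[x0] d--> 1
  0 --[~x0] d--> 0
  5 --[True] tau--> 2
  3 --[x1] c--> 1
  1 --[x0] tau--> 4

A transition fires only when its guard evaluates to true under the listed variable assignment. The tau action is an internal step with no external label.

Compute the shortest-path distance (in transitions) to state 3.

BFS to 3:
  depth 0: {0}
  depth 1: {2}
  depth 2: {1,3,6}
first hit 3 at d=2 via a·tau

Answer: 2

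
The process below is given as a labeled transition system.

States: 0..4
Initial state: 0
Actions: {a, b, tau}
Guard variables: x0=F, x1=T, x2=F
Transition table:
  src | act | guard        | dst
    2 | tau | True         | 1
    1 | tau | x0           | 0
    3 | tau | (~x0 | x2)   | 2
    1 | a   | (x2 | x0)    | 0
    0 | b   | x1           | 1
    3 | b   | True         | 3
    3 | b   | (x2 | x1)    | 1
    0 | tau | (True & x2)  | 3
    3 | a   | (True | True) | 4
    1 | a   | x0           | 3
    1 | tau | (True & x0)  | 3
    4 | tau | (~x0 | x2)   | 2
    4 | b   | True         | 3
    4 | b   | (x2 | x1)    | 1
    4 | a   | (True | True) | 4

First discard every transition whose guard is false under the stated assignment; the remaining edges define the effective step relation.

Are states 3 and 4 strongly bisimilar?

Refine partition for ~:
  P[0] = {{0,1,2,3,4}}
  P[1] = {{0},{1},{2},{3,4}}
Fixed point at round 2; 4 class(es).
[3]={3,4}  [4]={3,4}

Answer: BISIMILAR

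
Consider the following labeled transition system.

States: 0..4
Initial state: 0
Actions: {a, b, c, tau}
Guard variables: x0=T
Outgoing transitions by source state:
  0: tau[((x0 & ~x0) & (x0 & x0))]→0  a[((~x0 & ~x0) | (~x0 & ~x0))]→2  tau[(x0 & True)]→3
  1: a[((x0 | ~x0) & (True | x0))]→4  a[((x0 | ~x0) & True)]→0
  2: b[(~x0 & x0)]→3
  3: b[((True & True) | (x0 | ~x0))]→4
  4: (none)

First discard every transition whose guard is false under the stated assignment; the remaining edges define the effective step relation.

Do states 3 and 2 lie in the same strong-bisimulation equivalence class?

Compute ~ classes (split until stable):
  round 0: {{0,1,2,3,4}}
  round 1: {{0},{1},{2,4},{3}}
4 equivalence class(es) (converged in 2)
class of 3: {3}; class of 2: {2,4}

Answer: NOT BISIMILAR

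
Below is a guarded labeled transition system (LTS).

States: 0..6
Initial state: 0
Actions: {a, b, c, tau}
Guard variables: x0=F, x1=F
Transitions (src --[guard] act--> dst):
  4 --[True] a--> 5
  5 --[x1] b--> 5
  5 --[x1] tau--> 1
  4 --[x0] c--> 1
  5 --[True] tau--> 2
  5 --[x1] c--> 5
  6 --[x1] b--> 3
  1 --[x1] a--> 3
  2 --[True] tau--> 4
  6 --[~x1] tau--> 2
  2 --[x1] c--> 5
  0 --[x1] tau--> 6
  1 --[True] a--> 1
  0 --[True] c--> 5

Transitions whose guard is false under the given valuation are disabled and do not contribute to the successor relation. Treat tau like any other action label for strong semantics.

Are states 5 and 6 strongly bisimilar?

Answer: BISIMILAR

Analysis:
Compute ~ classes (split until stable):
  round 0: {{0,1,2,3,4,5,6}}
  round 1: {{0},{1,4},{2,5,6},{3}}
  round 2: {{0},{1},{2},{3},{4},{5,6}}
stable after 3 split(s): 6 block(s)
[5]={5,6}  [6]={5,6}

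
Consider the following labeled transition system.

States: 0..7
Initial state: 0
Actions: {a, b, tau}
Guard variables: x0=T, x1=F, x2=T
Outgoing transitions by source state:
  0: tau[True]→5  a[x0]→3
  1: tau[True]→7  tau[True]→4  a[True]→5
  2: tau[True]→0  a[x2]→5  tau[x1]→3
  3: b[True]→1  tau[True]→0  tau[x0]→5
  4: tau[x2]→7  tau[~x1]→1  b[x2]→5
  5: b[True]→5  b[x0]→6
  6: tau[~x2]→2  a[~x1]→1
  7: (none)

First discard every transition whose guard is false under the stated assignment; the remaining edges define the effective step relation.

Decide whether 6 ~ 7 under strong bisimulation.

Answer: NOT BISIMILAR

Trace:
Compute ~ classes (split until stable):
  P[0] = {{0,1,2,3,4,5,6,7}}
  P[1] = {{0,1,2},{3,4},{5},{6},{7}}
  P[2] = {{0},{1},{2},{3},{4},{5},{6},{7}}
8 equivalence class(es) (converged in 3)
[6]={6}  [7]={7}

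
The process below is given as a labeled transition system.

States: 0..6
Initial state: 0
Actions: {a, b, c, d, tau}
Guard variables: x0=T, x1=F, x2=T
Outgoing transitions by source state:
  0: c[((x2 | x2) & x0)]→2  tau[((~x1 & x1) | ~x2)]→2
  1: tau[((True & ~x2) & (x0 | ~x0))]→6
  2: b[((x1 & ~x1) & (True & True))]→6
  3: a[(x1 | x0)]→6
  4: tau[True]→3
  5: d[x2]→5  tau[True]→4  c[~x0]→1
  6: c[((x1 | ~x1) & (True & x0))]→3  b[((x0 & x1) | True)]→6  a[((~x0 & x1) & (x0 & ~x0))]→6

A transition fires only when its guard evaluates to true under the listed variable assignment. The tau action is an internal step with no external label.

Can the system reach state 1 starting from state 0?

Answer: UNREACHABLE

Trace:
After dropping false guards: 7 live edges.
L0 = {0}
L1 = {2}  now seen {0,2}
R = {0,2}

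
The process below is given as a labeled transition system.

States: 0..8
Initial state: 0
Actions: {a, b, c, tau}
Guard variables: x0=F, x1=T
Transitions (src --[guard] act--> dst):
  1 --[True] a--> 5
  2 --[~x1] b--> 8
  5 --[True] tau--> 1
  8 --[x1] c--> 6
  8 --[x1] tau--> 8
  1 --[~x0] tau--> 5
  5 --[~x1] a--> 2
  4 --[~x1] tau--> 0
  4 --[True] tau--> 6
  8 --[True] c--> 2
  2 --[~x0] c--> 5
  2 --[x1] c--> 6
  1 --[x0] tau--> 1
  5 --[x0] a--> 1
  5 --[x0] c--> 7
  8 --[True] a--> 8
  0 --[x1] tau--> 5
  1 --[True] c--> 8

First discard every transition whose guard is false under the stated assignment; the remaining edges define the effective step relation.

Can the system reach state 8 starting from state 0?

Answer: REACHABLE

Working:
Guard filter leaves 12 enabled edge(s).
depth 0: {0}
depth 1: {5}  cumulative {0,5}
depth 2: {1}  cumulative {0,1,5}
depth 3: {8}  cumulative {0,1,5,8}
depth 4: {2,6}  cumulative {0,1,2,5,6,8}
Reach set: {0,1,2,5,6,8}
trace reaching 8: tau·tau·c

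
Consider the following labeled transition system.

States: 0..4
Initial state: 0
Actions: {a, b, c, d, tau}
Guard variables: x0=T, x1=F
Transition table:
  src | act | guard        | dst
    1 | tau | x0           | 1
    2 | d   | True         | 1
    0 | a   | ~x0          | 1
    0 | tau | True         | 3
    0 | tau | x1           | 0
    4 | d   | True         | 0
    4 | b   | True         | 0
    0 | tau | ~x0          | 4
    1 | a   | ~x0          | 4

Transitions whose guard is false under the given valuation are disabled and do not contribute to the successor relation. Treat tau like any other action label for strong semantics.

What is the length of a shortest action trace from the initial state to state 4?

Answer: UNREACHABLE

Working:
Layered search for 4:
  L0 = {0}
  L1 = {3}
4 never appears.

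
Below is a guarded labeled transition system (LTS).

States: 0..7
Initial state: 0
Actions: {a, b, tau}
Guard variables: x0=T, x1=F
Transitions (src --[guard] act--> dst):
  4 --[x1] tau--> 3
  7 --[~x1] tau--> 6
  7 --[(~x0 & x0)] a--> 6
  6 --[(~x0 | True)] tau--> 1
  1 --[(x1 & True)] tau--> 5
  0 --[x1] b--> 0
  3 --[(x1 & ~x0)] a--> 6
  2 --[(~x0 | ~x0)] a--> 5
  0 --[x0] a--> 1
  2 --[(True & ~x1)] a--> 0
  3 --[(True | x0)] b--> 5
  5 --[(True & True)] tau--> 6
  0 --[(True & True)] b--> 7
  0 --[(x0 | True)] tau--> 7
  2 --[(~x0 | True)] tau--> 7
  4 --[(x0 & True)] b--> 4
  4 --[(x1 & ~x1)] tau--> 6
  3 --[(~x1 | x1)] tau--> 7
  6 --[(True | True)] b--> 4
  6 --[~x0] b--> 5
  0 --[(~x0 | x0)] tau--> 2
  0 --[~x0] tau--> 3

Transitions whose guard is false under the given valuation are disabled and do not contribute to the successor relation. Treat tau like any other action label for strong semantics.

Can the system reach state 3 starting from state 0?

13 transition(s) survive guard evaluation.
Layer 0: {0}
Layer 1: {1,2,7}  now seen {0,1,2,7}
Layer 2: {6}  now seen {0,1,2,6,7}
Layer 3: {4}  now seen {0,1,2,4,6,7}
Reachable = {0,1,2,4,6,7}

Answer: UNREACHABLE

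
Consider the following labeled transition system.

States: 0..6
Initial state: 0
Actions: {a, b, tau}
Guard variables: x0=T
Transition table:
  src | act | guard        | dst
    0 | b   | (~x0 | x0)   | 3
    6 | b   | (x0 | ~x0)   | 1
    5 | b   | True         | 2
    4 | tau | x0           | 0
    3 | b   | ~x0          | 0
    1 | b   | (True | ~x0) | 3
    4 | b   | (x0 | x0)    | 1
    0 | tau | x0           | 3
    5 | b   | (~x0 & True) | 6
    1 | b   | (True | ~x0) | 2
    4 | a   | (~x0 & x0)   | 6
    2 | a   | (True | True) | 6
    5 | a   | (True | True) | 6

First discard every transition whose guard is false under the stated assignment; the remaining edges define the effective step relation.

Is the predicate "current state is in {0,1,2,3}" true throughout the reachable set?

Answer: INVARIANT HOLDS

Trace:
Inv-set: {0,1,2,3}
Reach set: {0,3}
  0: safe
  3: safe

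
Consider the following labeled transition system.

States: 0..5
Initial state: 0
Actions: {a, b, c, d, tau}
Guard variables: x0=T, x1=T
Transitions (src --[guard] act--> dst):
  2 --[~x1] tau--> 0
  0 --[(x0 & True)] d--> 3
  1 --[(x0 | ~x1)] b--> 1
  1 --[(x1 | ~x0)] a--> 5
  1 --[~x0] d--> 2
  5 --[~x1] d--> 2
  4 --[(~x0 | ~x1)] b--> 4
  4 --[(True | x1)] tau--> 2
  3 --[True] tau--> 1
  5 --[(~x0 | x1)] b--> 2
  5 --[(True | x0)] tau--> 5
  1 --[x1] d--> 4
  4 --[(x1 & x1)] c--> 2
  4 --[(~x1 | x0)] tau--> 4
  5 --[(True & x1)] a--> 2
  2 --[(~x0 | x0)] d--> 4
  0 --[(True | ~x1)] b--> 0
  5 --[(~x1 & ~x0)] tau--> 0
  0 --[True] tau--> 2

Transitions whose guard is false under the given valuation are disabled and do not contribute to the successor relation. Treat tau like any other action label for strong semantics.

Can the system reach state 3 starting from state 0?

Answer: REACHABLE

Working:
14 transition(s) survive guard evaluation.
depth 0: {0}
depth 1: {2,3}  total {0,2,3}
depth 2: {1,4}  total {0,1,2,3,4}
depth 3: {5}  total {0,1,2,3,4,5}
Reach set: {0,1,2,3,4,5}
witness 3: d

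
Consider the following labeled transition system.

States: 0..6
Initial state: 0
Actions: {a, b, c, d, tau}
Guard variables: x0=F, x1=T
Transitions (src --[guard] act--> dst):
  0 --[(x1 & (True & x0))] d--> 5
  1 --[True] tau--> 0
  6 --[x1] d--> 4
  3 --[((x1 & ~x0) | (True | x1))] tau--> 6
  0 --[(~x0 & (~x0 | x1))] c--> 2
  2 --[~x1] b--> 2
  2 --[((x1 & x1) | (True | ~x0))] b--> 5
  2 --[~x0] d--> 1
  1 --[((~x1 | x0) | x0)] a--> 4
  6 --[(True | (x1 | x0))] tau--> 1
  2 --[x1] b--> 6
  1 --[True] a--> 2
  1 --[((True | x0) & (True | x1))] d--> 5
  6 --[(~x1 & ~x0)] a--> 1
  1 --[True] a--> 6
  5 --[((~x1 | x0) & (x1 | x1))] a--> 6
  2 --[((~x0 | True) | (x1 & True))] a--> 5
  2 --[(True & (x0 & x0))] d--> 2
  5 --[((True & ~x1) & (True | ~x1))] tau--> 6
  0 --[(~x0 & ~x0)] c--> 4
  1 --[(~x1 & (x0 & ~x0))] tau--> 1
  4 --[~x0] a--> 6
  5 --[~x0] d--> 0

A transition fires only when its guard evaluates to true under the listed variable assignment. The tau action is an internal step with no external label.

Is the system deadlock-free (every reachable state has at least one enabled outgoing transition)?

Reachable = {0,1,2,4,5,6}
  0: c→2  c→4  [2 out]
  1: a→2  a→6  d→5  tau→0  [4 out]
  2: a→5  b→5  b→6  d→1  [4 out]
  4: a→6  [1 out]
  5: d→0  [1 out]
  6: d→4  tau→1  [2 out]

Answer: DEADLOCK-FREE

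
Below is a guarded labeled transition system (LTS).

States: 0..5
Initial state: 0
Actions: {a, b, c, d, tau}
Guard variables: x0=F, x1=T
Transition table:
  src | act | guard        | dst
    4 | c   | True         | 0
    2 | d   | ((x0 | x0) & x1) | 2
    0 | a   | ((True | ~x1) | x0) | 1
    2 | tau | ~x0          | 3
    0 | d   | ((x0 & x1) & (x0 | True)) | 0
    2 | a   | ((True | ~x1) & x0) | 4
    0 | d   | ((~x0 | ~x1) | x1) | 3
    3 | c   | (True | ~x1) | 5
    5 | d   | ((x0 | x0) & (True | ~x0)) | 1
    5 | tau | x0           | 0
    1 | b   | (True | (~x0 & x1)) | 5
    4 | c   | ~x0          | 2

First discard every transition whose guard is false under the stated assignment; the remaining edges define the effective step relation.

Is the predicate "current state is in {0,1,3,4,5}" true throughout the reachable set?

Safe = {0,1,3,4,5}
Reachable = {0,1,3,5}
  0: ✓
  1: ✓
  3: ✓
  5: ✓

Answer: INVARIANT HOLDS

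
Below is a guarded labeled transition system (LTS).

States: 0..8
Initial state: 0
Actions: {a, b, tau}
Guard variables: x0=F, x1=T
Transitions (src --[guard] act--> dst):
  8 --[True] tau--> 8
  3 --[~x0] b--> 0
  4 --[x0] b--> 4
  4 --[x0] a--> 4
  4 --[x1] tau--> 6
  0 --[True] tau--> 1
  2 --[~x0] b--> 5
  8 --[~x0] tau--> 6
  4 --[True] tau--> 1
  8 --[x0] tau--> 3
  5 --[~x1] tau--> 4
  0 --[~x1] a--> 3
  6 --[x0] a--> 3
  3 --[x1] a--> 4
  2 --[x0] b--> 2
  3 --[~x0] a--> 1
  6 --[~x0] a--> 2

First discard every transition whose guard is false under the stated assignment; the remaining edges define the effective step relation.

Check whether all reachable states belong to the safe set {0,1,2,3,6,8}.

Answer: INVARIANT HOLDS

Trace:
Inv-set: {0,1,2,3,6,8}
Reach set: {0,1}
  0: ok
  1: ok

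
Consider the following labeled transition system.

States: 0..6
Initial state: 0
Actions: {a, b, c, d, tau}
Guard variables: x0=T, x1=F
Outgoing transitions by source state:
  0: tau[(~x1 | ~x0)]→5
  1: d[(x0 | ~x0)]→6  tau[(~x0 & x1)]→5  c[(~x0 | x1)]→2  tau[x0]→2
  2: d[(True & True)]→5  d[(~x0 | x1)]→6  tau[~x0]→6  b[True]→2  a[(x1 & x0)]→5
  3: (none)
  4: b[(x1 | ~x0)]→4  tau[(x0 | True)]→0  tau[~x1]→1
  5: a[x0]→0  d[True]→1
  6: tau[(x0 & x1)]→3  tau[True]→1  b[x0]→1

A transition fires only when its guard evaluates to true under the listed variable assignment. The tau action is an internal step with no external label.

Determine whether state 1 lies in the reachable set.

Answer: REACHABLE

Analysis:
11 transition(s) survive guard evaluation.
depth 0: {0}
depth 1: {5}  cumulative {0,5}
depth 2: {1}  cumulative {0,1,5}
depth 3: {2,6}  cumulative {0,1,2,5,6}
Reach set: {0,1,2,5,6}
trace reaching 1: tau·d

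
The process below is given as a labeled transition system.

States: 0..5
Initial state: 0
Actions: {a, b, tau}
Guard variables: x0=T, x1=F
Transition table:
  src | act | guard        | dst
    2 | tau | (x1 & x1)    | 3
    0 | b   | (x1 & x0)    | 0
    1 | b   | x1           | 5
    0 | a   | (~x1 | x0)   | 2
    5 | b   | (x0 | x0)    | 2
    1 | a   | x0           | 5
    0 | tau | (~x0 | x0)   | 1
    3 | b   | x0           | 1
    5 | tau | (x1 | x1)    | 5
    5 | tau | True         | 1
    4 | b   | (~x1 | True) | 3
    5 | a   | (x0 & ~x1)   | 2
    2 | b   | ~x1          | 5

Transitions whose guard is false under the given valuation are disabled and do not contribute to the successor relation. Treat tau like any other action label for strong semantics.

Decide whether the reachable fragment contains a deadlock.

Answer: DEADLOCK-FREE

Analysis:
R = {0,1,2,5}
  0: a→2  tau→1  [2 out]
  1: a→5  [1 out]
  2: b→5  [1 out]
  5: a→2  b→2  tau→1  [3 out]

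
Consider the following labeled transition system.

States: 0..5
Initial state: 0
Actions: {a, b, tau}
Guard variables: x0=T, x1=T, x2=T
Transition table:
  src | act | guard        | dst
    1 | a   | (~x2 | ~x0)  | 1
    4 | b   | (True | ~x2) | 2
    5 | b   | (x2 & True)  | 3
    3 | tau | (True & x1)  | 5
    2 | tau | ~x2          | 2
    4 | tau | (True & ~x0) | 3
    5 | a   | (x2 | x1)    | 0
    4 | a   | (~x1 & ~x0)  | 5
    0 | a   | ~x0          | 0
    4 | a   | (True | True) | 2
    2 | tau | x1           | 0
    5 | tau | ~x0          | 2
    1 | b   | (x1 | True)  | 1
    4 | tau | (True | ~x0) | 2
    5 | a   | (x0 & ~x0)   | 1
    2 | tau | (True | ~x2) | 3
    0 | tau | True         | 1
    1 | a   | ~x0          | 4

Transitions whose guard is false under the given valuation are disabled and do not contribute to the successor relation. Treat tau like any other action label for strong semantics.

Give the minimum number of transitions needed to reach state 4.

BFS to 4:
  Layer 0: {0}
  Layer 1: {1}
4 never appears.

Answer: UNREACHABLE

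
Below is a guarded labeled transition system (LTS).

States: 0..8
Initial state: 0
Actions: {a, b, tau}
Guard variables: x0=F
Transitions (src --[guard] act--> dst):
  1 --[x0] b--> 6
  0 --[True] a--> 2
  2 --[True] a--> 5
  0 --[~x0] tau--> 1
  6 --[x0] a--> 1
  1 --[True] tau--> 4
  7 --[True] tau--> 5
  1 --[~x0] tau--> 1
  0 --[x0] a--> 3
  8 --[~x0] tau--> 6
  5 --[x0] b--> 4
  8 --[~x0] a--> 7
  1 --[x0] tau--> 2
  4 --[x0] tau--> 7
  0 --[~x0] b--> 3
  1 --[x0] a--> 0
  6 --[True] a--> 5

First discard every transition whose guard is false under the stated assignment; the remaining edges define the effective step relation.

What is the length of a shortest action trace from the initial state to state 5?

Layered search for 5:
  depth 0: {0}
  depth 1: {1,2,3}
  depth 2: {4,5}
first hit 5 at d=2 via a·a

Answer: 2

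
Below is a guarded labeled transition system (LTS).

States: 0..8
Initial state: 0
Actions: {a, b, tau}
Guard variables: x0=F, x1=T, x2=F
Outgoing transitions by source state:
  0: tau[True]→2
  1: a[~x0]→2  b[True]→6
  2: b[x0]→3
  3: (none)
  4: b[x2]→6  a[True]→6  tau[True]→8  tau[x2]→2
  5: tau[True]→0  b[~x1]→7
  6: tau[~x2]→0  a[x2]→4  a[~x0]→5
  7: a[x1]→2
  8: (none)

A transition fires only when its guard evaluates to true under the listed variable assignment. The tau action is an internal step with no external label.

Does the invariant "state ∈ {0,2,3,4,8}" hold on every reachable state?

Answer: INVARIANT HOLDS

Working:
Safe = {0,2,3,4,8}
R = {0,2}
  0: ok
  2: ok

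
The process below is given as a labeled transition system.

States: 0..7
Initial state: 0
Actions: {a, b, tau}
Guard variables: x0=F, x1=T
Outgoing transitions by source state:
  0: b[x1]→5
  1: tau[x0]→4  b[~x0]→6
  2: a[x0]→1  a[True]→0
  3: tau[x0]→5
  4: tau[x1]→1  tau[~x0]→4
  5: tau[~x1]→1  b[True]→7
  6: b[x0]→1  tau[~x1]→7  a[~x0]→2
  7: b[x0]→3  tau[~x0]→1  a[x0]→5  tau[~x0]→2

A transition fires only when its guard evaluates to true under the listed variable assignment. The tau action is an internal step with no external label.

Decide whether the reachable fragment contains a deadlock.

Answer: DEADLOCK-FREE

Working:
R = {0,1,2,5,6,7}
  0: b→5  [1 exit(s)]
  1: b→6  [1 exit(s)]
  2: a→0  [1 exit(s)]
  5: b→7  [1 exit(s)]
  6: a→2  [1 exit(s)]
  7: tau→1  tau→2  [2 exit(s)]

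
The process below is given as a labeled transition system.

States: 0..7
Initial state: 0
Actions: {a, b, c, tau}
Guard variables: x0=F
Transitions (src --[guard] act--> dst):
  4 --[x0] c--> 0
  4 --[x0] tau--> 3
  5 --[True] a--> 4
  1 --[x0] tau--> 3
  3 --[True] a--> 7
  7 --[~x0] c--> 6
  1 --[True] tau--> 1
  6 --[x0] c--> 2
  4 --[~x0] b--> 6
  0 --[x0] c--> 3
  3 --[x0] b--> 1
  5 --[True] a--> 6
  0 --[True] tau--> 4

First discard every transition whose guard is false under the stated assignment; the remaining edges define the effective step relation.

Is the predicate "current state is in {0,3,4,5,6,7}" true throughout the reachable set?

Answer: INVARIANT HOLDS

Trace:
Allowed set {0,3,4,5,6,7}
Reach set: {0,4,6}
  0: ✓
  4: ✓
  6: ✓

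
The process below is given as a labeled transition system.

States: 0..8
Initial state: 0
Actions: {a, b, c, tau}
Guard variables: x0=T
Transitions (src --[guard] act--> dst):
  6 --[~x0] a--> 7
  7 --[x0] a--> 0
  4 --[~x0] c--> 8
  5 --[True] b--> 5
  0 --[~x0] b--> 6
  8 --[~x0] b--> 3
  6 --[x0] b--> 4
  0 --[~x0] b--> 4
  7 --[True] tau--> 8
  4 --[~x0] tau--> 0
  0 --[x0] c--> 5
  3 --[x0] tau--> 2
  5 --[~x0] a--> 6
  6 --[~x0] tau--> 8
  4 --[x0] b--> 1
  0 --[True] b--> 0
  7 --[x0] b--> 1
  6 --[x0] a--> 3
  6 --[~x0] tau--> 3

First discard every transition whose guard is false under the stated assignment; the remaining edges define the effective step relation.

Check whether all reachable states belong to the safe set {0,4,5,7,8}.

Answer: INVARIANT HOLDS

Working:
Safe = {0,4,5,7,8}
R = {0,5}
  0: ok
  5: ok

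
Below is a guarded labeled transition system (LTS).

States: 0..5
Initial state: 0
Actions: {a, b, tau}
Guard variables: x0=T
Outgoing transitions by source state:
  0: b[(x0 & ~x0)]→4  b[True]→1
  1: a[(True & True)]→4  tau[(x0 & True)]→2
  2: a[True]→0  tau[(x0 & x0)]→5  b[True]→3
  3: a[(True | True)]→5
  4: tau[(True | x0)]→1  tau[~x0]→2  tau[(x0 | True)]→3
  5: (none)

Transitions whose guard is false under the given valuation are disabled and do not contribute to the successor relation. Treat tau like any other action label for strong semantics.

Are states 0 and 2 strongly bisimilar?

Compute ~ classes (split until stable):
  P[0] = {{0,1,2,3,4,5}}
  P[1] = {{0},{1},{2},{3},{4},{5}}
Fixed point at round 2; 6 class(es).
class of 0: {0}; class of 2: {2}

Answer: NOT BISIMILAR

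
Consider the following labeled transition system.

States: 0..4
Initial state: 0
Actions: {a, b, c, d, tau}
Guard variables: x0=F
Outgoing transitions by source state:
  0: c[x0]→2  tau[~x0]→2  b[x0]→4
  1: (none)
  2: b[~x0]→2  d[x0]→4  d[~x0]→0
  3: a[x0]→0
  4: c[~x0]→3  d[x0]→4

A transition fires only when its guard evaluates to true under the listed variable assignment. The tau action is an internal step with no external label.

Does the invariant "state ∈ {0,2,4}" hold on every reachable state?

Safe = {0,2,4}
Reach set: {0,2}
  0: ✓
  2: ✓

Answer: INVARIANT HOLDS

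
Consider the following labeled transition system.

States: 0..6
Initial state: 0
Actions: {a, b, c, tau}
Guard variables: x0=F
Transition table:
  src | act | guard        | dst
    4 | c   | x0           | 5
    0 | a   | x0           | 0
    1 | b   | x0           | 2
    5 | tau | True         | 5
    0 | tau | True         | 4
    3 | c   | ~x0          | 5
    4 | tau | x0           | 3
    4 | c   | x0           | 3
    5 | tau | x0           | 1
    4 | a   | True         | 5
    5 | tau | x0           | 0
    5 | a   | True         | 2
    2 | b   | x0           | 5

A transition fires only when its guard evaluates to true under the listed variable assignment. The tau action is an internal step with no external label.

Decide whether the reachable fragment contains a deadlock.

Answer: DEADLOCK at state 2

Trace:
R = {0,2,4,5}
  0: tau→4  [1 out]
  2: ∅  [deadlock]
  4: a→5  [1 out]
  5: a→2  tau→5  [2 out]
Path to 2: tau·a·a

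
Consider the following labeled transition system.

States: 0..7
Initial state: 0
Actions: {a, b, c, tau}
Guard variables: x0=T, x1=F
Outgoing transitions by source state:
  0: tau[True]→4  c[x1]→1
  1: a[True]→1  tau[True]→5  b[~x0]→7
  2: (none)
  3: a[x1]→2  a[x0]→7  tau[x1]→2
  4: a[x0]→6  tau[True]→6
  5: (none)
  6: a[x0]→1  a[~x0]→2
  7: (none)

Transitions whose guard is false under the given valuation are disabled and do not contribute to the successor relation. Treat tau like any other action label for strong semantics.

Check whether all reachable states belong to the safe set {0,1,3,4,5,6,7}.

Answer: INVARIANT HOLDS

Analysis:
Allowed set {0,1,3,4,5,6,7}
Reachable = {0,1,4,5,6}
  0: safe
  1: safe
  4: safe
  5: safe
  6: safe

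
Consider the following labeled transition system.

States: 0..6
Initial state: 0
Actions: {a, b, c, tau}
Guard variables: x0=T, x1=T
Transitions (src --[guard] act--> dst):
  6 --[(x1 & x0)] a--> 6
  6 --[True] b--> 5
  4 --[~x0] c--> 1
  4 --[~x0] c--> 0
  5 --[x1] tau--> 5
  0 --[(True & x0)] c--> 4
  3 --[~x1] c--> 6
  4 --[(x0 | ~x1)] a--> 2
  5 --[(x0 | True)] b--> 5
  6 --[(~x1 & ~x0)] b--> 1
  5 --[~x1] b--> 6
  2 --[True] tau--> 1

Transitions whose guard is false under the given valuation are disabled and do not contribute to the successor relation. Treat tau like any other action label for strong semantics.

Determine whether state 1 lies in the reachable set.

Answer: REACHABLE

Trace:
Guard filter leaves 7 enabled edge(s).
L0 = {0}
L1 = {4}  total {0,4}
L2 = {2}  total {0,2,4}
L3 = {1}  total {0,1,2,4}
Reach set: {0,1,2,4}
trace reaching 1: c·a·tau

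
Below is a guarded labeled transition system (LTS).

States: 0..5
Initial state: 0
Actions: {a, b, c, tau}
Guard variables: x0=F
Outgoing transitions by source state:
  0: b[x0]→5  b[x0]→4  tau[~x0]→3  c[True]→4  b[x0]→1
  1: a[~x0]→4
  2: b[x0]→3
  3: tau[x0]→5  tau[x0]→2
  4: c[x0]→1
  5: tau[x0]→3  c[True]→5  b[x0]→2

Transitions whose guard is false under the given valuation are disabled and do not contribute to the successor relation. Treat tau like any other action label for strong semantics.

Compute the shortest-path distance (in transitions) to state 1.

Layered search for 1:
  Layer 0: {0}
  Layer 1: {3,4}
1 never appears.

Answer: UNREACHABLE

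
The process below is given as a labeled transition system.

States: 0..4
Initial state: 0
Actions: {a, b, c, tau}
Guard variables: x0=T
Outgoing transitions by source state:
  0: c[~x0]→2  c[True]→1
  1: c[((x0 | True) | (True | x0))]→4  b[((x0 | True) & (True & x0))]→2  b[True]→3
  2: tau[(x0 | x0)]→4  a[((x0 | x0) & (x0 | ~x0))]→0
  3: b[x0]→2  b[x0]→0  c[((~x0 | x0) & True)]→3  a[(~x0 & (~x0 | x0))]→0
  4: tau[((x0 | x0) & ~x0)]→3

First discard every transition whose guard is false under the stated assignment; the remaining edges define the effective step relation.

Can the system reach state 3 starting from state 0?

Guard filter leaves 9 enabled edge(s).
L0 = {0}
L1 = {1}  now seen {0,1}
L2 = {2,3,4}  now seen {0,1,2,3,4}
Reach set: {0,1,2,3,4}
witness 3: c·b

Answer: REACHABLE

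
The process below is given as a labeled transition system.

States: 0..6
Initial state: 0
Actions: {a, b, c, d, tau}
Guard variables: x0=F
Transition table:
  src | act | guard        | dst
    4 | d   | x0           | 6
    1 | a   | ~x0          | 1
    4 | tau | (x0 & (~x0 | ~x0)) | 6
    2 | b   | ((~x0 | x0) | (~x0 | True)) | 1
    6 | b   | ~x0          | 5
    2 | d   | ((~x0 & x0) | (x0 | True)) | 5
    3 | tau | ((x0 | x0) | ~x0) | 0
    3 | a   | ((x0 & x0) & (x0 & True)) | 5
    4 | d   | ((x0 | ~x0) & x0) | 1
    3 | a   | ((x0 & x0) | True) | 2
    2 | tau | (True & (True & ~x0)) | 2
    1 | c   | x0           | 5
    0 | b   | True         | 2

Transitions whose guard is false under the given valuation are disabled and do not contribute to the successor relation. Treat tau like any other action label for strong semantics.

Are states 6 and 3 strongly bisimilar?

Bisimulation quotient by refinement:
  round 0: {{0,1,2,3,4,5,6}}
  round 1: {{0,6},{1},{2},{3},{4,5}}
  round 2: {{0},{1},{2},{3},{4,5},{6}}
Fixed point at round 3; 6 class(es).
6∈{6}, 3∈{3}

Answer: NOT BISIMILAR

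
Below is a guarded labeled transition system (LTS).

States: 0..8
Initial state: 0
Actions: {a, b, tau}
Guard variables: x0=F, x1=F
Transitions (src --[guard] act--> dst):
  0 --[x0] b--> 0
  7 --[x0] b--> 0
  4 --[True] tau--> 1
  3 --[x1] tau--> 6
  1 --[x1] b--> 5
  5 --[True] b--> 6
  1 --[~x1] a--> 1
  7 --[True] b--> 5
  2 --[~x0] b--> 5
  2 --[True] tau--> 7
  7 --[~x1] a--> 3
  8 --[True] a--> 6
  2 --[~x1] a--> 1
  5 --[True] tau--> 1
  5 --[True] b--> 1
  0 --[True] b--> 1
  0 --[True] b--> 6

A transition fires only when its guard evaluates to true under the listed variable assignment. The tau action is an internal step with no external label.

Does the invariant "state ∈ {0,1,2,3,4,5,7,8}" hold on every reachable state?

Allowed set {0,1,2,3,4,5,7,8}
Reachable = {0,1,6}
  0: ok
  1: ok
  6: VIOLATES
counterexample path to 6: b

Answer: INVARIANT VIOLATED at state 6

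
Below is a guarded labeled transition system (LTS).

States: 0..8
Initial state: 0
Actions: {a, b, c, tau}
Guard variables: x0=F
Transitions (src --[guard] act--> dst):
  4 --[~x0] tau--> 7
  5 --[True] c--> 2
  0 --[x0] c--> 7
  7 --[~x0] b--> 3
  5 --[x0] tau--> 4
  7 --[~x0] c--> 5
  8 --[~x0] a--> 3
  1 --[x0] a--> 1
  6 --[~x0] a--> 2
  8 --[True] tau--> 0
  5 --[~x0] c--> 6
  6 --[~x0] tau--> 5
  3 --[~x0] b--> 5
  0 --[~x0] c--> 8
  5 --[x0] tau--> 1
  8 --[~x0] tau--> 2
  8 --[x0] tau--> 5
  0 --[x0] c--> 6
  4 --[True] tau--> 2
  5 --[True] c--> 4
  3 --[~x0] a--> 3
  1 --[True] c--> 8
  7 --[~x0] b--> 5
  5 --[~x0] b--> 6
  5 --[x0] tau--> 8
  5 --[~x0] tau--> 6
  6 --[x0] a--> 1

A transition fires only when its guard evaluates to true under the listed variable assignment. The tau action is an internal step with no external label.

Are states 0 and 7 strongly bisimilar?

Refine partition for ~:
  round 0: {{0,1,2,3,4,5,6,7,8}}
  round 1: {{0,1},{2},{3},{4},{5},{6,8},{7}}
  round 2: {{0,1},{2},{3},{4},{5},{6},{7},{8}}
stable after 3 split(s): 8 block(s)
[0]={0,1}  [7]={7}

Answer: NOT BISIMILAR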